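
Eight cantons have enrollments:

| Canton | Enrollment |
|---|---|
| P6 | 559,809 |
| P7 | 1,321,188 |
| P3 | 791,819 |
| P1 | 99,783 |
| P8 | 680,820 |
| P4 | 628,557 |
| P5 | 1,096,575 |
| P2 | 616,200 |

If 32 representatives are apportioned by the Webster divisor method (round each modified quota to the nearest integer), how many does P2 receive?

Standard divisor 5794751/32 ≈ 181085.969; standard quotas: P6 3.091, P7 7.296, P3 4.373, P1 0.551, P8 3.760, P4 3.471, P5 6.056, P2 3.403.
Rounding to the nearest integer gives 3, 7, 4, 1, 4, 3, 6, 3 = 31 seats, so the divisor must be adjusted.
With modified divisor 177900: modified quotas P6 3.147, P7 7.427, P3 4.451, P1 0.561, P8 3.827, P4 3.533, P5 6.164, P2 3.464.
Rounding to the nearest integer: P6 3, P7 7, P3 4, P1 1, P8 4, P4 4, P5 6, P2 3 (total 32).
P2 receives 3.

3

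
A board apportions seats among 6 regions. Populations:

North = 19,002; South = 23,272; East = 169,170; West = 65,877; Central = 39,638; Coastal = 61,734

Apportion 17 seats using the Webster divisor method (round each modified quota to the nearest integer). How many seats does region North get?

1

Standard divisor 378693/17 ≈ 22276.059; standard quotas: North 0.853, South 1.045, East 7.594, West 2.957, Central 1.779, Coastal 2.771.
Rounding to the nearest integer gives 1, 1, 8, 3, 2, 3 = 18 seats, so the divisor must be adjusted.
With modified divisor 23600: modified quotas North 0.805, South 0.986, East 7.168, West 2.791, Central 1.680, Coastal 2.616.
Rounding to the nearest integer: North 1, South 1, East 7, West 3, Central 2, Coastal 3 (total 17).
North receives 1.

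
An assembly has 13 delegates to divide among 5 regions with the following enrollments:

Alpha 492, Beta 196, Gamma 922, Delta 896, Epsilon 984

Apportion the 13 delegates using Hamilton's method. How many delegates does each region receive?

Alpha=2; Beta=1; Gamma=3; Delta=3; Epsilon=4

Total 3490; standard divisor 3490/13 ≈ 268.462.
Standard quotas: Alpha 1.833, Beta 0.730, Gamma 3.434, Delta 3.338, Epsilon 3.665.
Lower quotas: Alpha 1, Beta 0, Gamma 3, Delta 3, Epsilon 3 (sum 10, leaving 3 seats).
Remainders in descending order: Alpha 0.833, Beta 0.730, Epsilon 0.665, Gamma 0.434, Delta 0.338.
The surplus seats go to Alpha, Beta, Epsilon.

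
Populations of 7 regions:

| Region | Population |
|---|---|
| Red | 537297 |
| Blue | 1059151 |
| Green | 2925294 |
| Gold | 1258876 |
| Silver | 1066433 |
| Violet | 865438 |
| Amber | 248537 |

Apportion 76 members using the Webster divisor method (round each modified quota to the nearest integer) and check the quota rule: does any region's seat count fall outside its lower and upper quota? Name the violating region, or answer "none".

Green

Standard quotas: Red 5.129, Blue 10.111, Green 27.926, Gold 12.018, Silver 10.181, Violet 8.262, Amber 2.373.
Webster allocation: Red 5, Blue 10, Green 29, Gold 12, Silver 10, Violet 8, Amber 2.
Green has quota 27.926 (lower 27, upper 28) but receives 29 — outside the quota interval.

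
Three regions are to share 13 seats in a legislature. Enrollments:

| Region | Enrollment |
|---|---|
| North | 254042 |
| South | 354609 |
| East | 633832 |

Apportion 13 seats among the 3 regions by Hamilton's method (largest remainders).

North: 3, South: 4, East: 6

Total 1242483; standard divisor 1242483/13 ≈ 95575.615.
Standard quotas: North 2.6580, South 3.7102, East 6.6317.
Lower quotas: North 2, South 3, East 6 (sum 11, leaving 2 seats).
Remainders in descending order: South 0.7102, North 0.6580, East 0.6317.
The surplus seats go to South, North.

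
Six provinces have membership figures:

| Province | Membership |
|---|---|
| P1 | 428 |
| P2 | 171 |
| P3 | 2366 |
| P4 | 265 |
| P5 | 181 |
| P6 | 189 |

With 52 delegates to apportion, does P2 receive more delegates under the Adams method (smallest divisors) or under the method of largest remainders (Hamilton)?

Adams: P1 6, P2 3, P3 33, P4 4, P5 3, P6 3.
Hamilton: P1 6, P2 2, P3 34, P4 4, P5 3, P6 3.
P2 gets 3 under Adams and 2 under Hamilton.

Adams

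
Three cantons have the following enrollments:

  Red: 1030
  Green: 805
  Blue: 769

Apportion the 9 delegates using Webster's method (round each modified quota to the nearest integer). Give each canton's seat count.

Red 3, Green 3, Blue 3

Standard divisor 2604/9 ≈ 289.333; standard quotas: Red 3.560, Green 2.782, Blue 2.658.
Rounding to the nearest integer gives 4, 3, 3 = 10 seats, so the divisor must be adjusted.
With modified divisor 300: modified quotas Red 3.433, Green 2.683, Blue 2.563.
Rounding to the nearest integer: Red 3, Green 3, Blue 3 (total 9).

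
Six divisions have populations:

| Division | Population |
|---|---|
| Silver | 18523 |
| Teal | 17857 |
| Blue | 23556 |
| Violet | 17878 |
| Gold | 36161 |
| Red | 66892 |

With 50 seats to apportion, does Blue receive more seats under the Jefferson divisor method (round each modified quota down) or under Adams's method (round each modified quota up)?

Adams

Jefferson: Silver 5, Teal 5, Blue 6, Violet 5, Gold 10, Red 19.
Adams: Silver 5, Teal 5, Blue 7, Violet 5, Gold 10, Red 18.
Blue gets 6 under Jefferson and 7 under Adams.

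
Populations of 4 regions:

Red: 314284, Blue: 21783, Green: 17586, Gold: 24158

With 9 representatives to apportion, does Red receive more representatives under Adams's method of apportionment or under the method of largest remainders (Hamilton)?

Adams: Red 6, Blue 1, Green 1, Gold 1.
Hamilton: Red 7, Blue 1, Green 0, Gold 1.
Red gets 6 under Adams and 7 under Hamilton.

Hamilton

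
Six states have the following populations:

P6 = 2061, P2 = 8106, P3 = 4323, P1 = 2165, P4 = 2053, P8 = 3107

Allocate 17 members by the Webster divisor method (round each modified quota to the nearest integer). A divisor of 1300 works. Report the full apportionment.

With modified divisor 1300: modified quotas P6 1.585, P2 6.235, P3 3.325, P1 1.665, P4 1.579, P8 2.390.
Rounding to the nearest integer: P6 2, P2 6, P3 3, P1 2, P4 2, P8 2 (total 17).

P6: 2, P2: 6, P3: 3, P1: 2, P4: 2, P8: 2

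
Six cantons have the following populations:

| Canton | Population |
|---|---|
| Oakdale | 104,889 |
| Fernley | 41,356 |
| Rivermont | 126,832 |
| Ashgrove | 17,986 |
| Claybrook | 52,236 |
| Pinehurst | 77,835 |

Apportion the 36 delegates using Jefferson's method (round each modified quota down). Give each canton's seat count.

Standard divisor 421134/36 ≈ 11698.167; standard quotas: Oakdale 8.966, Fernley 3.535, Rivermont 10.842, Ashgrove 1.538, Claybrook 4.465, Pinehurst 6.654.
Rounding down gives 8, 3, 10, 1, 4, 6 = 32 seats, so the divisor must be adjusted.
With modified divisor 10530: modified quotas Oakdale 9.961, Fernley 3.927, Rivermont 12.045, Ashgrove 1.708, Claybrook 4.961, Pinehurst 7.392.
Rounding down: Oakdale 9, Fernley 3, Rivermont 12, Ashgrove 1, Claybrook 4, Pinehurst 7 (total 36).

Oakdale=9, Fernley=3, Rivermont=12, Ashgrove=1, Claybrook=4, Pinehurst=7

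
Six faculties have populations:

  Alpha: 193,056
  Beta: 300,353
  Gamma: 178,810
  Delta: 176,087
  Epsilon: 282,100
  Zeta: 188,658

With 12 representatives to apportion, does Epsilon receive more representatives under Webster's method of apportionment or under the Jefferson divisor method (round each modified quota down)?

Webster: Alpha 2, Beta 3, Gamma 2, Delta 1, Epsilon 2, Zeta 2.
Jefferson: Alpha 2, Beta 3, Gamma 1, Delta 1, Epsilon 3, Zeta 2.
Epsilon gets 2 under Webster and 3 under Jefferson.

Jefferson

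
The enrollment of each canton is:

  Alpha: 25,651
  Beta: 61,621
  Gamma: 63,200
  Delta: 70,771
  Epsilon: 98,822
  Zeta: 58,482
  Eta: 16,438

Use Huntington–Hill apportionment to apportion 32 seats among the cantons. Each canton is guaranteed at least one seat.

Alpha 2, Beta 5, Gamma 5, Delta 6, Epsilon 8, Zeta 5, Eta 1

With divisor 12284: modified quotas Alpha 2.088, Beta 5.016, Gamma 5.145, Delta 5.761, Epsilon 8.045, Zeta 4.761, Eta 1.338.
Geometric-mean thresholds: Alpha √(2·3)=2.449, Beta √(5·6)=5.477, Gamma √(5·6)=5.477, Delta √(5·6)=5.477, Epsilon √(8·9)=8.485, Zeta √(4·5)=4.472, Eta √(1·2)=1.414.
Each quota rounded against its threshold gives Alpha 2, Beta 5, Gamma 5, Delta 6, Epsilon 8, Zeta 5, Eta 1 (total 32).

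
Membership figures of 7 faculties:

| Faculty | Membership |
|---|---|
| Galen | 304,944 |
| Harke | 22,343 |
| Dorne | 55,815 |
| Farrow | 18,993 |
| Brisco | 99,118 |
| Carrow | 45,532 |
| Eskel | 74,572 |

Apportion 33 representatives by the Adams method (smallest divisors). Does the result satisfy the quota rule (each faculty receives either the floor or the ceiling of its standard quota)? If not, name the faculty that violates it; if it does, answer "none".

Standard quotas: Galen 16.196, Harke 1.187, Dorne 2.965, Farrow 1.009, Brisco 5.264, Carrow 2.418, Eskel 3.961.
Adams allocation: Galen 15, Harke 2, Dorne 3, Farrow 1, Brisco 5, Carrow 3, Eskel 4.
Galen has quota 16.196 (lower 16, upper 17) but receives 15 — outside the quota interval.

Galen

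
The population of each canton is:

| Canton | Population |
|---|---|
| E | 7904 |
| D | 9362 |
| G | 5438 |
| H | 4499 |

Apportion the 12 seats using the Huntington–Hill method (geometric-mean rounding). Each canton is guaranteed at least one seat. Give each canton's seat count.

With divisor 2251: modified quotas E 3.511, D 4.159, G 2.416, H 1.999.
Geometric-mean thresholds: E √(3·4)=3.464, D √(4·5)=4.472, G √(2·3)=2.449, H √(1·2)=1.414.
Each quota rounded against its threshold gives E 4, D 4, G 2, H 2 (total 12).

E 4, D 4, G 2, H 2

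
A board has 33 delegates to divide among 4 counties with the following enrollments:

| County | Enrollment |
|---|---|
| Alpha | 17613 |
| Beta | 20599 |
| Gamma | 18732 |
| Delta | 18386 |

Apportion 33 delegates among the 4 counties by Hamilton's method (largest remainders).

The standard divisor is 75330/33 ≈ 2282.727.
Standard quotas: Alpha 7.7158, Beta 9.0239, Gamma 8.2060, Delta 8.0544.
Lower quotas: Alpha 7, Beta 9, Gamma 8, Delta 8 (sum 32, leaving 1 seat).
Remainders in descending order: Alpha 0.7158, Gamma 0.2060, Delta 0.0544, Beta 0.0239.
The surplus seat goes to Alpha.

Alpha 8; Beta 9; Gamma 8; Delta 8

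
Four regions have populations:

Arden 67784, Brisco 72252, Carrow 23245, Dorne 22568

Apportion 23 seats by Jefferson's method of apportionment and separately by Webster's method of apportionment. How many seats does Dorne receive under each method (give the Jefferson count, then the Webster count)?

2 and 3

Jefferson: Arden 9, Brisco 9, Carrow 3, Dorne 2.
Webster: Arden 8, Brisco 9, Carrow 3, Dorne 3.
Dorne gets 2 under Jefferson and 3 under Webster.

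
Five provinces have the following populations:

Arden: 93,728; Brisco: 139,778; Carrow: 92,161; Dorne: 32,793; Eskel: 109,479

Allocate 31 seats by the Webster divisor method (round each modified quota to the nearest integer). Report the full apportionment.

Standard divisor 467939/31 ≈ 15094.806; standard quotas: Arden 6.209, Brisco 9.260, Carrow 6.105, Dorne 2.172, Eskel 7.253.
Rounding to the nearest integer gives 6, 9, 6, 2, 7 = 30 seats, so the divisor must be adjusted.
With modified divisor 14660: modified quotas Arden 6.393, Brisco 9.535, Carrow 6.287, Dorne 2.237, Eskel 7.468.
Rounding to the nearest integer: Arden 6, Brisco 10, Carrow 6, Dorne 2, Eskel 7 (total 31).

Arden: 6, Brisco: 10, Carrow: 6, Dorne: 2, Eskel: 7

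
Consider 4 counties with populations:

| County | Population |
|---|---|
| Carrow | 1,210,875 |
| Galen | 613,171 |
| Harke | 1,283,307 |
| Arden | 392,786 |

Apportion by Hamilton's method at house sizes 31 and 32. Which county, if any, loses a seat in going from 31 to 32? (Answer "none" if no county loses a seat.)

At 31 seats: Carrow 11, Galen 5, Harke 11, Arden 4.
At 32 seats: Carrow 11, Galen 6, Harke 12, Arden 3.
Arden drops from 4 to 3.

Arden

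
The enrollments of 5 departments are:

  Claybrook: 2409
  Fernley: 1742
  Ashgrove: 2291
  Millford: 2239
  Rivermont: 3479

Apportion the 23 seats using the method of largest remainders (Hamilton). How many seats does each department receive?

Claybrook 5, Fernley 3, Ashgrove 4, Millford 4, Rivermont 7

Standard divisor: 12160 ÷ 23 ≈ 528.696.
Standard quotas: Claybrook 4.556, Fernley 3.295, Ashgrove 4.333, Millford 4.235, Rivermont 6.580.
Lower quotas: Claybrook 4, Fernley 3, Ashgrove 4, Millford 4, Rivermont 6 (sum 21, leaving 2 seats).
Remainders in descending order: Rivermont 0.580, Claybrook 0.556, Ashgrove 0.333, Fernley 0.295, Millford 0.235.
The surplus seats go to Rivermont, Claybrook.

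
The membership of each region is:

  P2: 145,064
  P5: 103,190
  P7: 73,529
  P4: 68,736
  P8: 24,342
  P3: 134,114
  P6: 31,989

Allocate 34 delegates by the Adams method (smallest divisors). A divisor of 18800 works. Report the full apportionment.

With modified divisor 18800: modified quotas P2 7.716, P5 5.489, P7 3.911, P4 3.656, P8 1.295, P3 7.134, P6 1.702.
Rounding up: P2 8, P5 6, P7 4, P4 4, P8 2, P3 8, P6 2 (total 34).

P2 8; P5 6; P7 4; P4 4; P8 2; P3 8; P6 2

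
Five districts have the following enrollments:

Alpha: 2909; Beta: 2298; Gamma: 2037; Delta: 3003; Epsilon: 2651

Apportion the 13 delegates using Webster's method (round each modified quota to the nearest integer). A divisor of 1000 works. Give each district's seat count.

Alpha=3, Beta=2, Gamma=2, Delta=3, Epsilon=3

With modified divisor 1000: modified quotas Alpha 2.909, Beta 2.298, Gamma 2.037, Delta 3.003, Epsilon 2.651.
Rounding to the nearest integer: Alpha 3, Beta 2, Gamma 2, Delta 3, Epsilon 3 (total 13).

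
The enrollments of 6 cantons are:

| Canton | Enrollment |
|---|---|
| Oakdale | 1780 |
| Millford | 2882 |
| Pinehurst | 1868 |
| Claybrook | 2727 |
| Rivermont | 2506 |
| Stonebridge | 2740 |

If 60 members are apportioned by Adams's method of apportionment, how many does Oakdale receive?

Standard divisor 14503/60 ≈ 241.717; standard quotas: Oakdale 7.364, Millford 11.923, Pinehurst 7.728, Claybrook 11.282, Rivermont 10.368, Stonebridge 11.336.
Rounding up gives 8, 12, 8, 12, 11, 12 = 63 seats, so the divisor must be adjusted.
With modified divisor 252: modified quotas Oakdale 7.063, Millford 11.437, Pinehurst 7.413, Claybrook 10.821, Rivermont 9.944, Stonebridge 10.873.
Rounding up: Oakdale 8, Millford 12, Pinehurst 8, Claybrook 11, Rivermont 10, Stonebridge 11 (total 60).
Oakdale receives 8.

8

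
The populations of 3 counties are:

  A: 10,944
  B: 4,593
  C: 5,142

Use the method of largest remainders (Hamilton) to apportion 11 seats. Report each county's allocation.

Total 20679; standard divisor 20679/11 ≈ 1879.909.
Standard quotas: A 5.8216, B 2.4432, C 2.7352.
Lower quotas: A 5, B 2, C 2 (sum 9, leaving 2 seats).
Remainders in descending order: A 0.8216, C 0.7352, B 0.4432.
Largest remainders: A, C receive the extra seats.

A=6; B=2; C=3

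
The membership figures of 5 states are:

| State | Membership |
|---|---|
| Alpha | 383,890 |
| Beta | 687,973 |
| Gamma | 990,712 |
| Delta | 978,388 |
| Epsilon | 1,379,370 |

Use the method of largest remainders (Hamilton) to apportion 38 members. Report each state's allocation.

Standard divisor: 4420333 ÷ 38 ≈ 116324.553.
Standard quotas: Alpha 3.3002, Beta 5.9143, Gamma 8.5168, Delta 8.4108, Epsilon 11.8579.
Lower quotas: Alpha 3, Beta 5, Gamma 8, Delta 8, Epsilon 11 (sum 35, leaving 3 seats).
Remainders in descending order: Beta 0.9143, Epsilon 0.8579, Gamma 0.5168, Delta 0.4108, Alpha 0.3002.
The surplus seats go to Beta, Epsilon, Gamma.

Alpha 3, Beta 6, Gamma 9, Delta 8, Epsilon 12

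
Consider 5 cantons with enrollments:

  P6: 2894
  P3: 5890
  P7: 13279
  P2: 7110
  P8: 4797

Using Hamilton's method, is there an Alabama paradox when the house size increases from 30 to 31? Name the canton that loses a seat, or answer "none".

none

At 30 seats: P6 3, P3 5, P7 12, P2 6, P8 4.
At 31 seats: P6 3, P3 5, P7 12, P2 7, P8 4.
No canton's allocation decreased.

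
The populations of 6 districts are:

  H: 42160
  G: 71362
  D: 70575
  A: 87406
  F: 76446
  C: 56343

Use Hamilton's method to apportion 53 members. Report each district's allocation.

H 6, G 9, D 9, A 12, F 10, C 7

The standard divisor is 404292/53 ≈ 7628.151.
Standard quotas: H 5.5269, G 9.3551, D 9.2519, A 11.4583, F 10.0216, C 7.3862.
Lower quotas: H 5, G 9, D 9, A 11, F 10, C 7 (sum 51, leaving 2 seats).
Remainders in descending order: H 0.5269, A 0.4583, C 0.3862, G 0.3551, D 0.2519, F 0.0216.
Largest remainders: H, A receive the extra seats.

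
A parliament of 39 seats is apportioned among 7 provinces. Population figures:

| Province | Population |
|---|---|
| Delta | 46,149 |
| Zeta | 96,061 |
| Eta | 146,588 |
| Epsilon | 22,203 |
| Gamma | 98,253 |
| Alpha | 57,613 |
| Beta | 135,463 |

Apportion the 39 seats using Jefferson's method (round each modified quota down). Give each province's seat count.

Standard divisor 602330/39 ≈ 15444.359; standard quotas: Delta 2.988, Zeta 6.220, Eta 9.491, Epsilon 1.438, Gamma 6.362, Alpha 3.730, Beta 8.771.
Rounding down gives 2, 6, 9, 1, 6, 3, 8 = 35 seats, so the divisor must be adjusted.
With modified divisor 14200: modified quotas Delta 3.250, Zeta 6.765, Eta 10.323, Epsilon 1.564, Gamma 6.919, Alpha 4.057, Beta 9.540.
Rounding down: Delta 3, Zeta 6, Eta 10, Epsilon 1, Gamma 6, Alpha 4, Beta 9 (total 39).

Delta 3, Zeta 6, Eta 10, Epsilon 1, Gamma 6, Alpha 4, Beta 9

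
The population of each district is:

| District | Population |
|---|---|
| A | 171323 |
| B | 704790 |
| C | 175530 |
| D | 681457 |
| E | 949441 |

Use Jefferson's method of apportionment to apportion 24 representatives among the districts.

A 1; B 7; C 1; D 6; E 9

Standard divisor 2682541/24 ≈ 111772.542; standard quotas: A 1.533, B 6.306, C 1.570, D 6.097, E 8.494.
Rounding down gives 1, 6, 1, 6, 8 = 22 seats, so the divisor must be adjusted.
With modified divisor 99000: modified quotas A 1.731, B 7.119, C 1.773, D 6.883, E 9.590.
Rounding down: A 1, B 7, C 1, D 6, E 9 (total 24).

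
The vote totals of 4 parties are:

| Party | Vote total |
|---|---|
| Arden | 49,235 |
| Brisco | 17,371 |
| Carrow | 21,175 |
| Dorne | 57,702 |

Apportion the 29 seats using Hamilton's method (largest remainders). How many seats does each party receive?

The standard divisor is 145483/29 ≈ 5016.655.
Standard quotas: Arden 9.8143, Brisco 3.4627, Carrow 4.2209, Dorne 11.5021.
Lower quotas: Arden 9, Brisco 3, Carrow 4, Dorne 11 (sum 27, leaving 2 seats).
Remainders in descending order: Arden 0.8143, Dorne 0.5021, Brisco 0.4627, Carrow 0.2209.
The surplus seats go to Arden, Dorne.

Arden: 10; Brisco: 3; Carrow: 4; Dorne: 12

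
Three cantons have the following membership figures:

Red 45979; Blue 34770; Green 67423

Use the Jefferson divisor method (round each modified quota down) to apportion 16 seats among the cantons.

Standard divisor 148172/16 ≈ 9260.75; standard quotas: Red 4.965, Blue 3.755, Green 7.281.
Rounding down gives 4, 3, 7 = 14 seats, so the divisor must be adjusted.
With modified divisor 8600: modified quotas Red 5.346, Blue 4.043, Green 7.840.
Rounding down: Red 5, Blue 4, Green 7 (total 16).

Red 5, Blue 4, Green 7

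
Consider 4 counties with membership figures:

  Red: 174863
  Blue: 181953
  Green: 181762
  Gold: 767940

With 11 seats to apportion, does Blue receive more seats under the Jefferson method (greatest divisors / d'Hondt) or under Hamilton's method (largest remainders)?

Jefferson: Red 1, Blue 1, Green 1, Gold 8.
Hamilton: Red 1, Blue 2, Green 2, Gold 6.
Blue gets 1 under Jefferson and 2 under Hamilton.

Hamilton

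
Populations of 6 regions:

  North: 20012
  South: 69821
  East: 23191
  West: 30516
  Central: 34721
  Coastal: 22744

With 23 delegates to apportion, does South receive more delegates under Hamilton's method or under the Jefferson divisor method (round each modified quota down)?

Jefferson

Hamilton: North 2, South 8, East 3, West 3, Central 4, Coastal 3.
Jefferson: North 2, South 9, East 3, West 3, Central 4, Coastal 2.
South gets 8 under Hamilton and 9 under Jefferson.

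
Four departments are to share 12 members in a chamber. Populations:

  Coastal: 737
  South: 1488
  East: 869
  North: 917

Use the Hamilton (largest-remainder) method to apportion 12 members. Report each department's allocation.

Standard divisor: 4011 ÷ 12 ≈ 334.25.
Standard quotas: Coastal 2.205, South 4.452, East 2.600, North 2.743.
Lower quotas: Coastal 2, South 4, East 2, North 2 (sum 10, leaving 2 seats).
Remainders in descending order: North 0.743, East 0.600, South 0.452, Coastal 0.205.
The surplus seats go to North, East.

Coastal=2, South=4, East=3, North=3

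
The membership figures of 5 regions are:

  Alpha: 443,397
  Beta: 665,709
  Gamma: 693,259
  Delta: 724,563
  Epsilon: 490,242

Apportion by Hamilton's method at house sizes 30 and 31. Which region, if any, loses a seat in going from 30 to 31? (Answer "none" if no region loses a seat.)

none

At 30 seats: Alpha 4, Beta 7, Gamma 7, Delta 7, Epsilon 5.
At 31 seats: Alpha 5, Beta 7, Gamma 7, Delta 7, Epsilon 5.
No region's allocation decreased.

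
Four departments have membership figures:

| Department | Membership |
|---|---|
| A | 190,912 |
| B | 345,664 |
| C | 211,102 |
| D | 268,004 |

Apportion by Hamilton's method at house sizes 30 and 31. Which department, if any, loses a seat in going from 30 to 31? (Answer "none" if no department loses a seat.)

At 30 seats: A 6, B 10, C 6, D 8.
At 31 seats: A 6, B 11, C 6, D 8.
No department's allocation decreased.

none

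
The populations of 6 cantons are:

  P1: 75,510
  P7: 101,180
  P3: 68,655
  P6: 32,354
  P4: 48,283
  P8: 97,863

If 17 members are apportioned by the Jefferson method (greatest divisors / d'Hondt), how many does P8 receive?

4

Standard divisor 423845/17 ≈ 24932.059; standard quotas: P1 3.029, P7 4.058, P3 2.754, P6 1.298, P4 1.937, P8 3.925.
Rounding down gives 3, 4, 2, 1, 1, 3 = 14 seats, so the divisor must be adjusted.
With modified divisor 21600: modified quotas P1 3.496, P7 4.684, P3 3.178, P6 1.498, P4 2.235, P8 4.531.
Rounding down: P1 3, P7 4, P3 3, P6 1, P4 2, P8 4 (total 17).
P8 receives 4.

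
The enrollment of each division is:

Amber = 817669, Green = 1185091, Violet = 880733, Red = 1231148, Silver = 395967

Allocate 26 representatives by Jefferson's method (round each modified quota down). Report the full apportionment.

Standard divisor 4510608/26 ≈ 173484.923; standard quotas: Amber 4.713, Green 6.831, Violet 5.077, Red 7.097, Silver 2.282.
Rounding down gives 4, 6, 5, 7, 2 = 24 seats, so the divisor must be adjusted.
With modified divisor 158700: modified quotas Amber 5.152, Green 7.467, Violet 5.550, Red 7.758, Silver 2.495.
Rounding down: Amber 5, Green 7, Violet 5, Red 7, Silver 2 (total 26).

Amber: 5, Green: 7, Violet: 5, Red: 7, Silver: 2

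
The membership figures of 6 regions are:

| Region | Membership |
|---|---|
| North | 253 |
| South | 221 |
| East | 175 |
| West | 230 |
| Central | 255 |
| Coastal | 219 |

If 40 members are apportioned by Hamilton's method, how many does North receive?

7

Total 1353; standard divisor 1353/40 ≈ 33.825.
Standard quotas: North 7.480, South 6.534, East 5.174, West 6.800, Central 7.539, Coastal 6.475.
Lower quotas: North 7, South 6, East 5, West 6, Central 7, Coastal 6 (sum 37, leaving 3 seats).
Remainders in descending order: West 0.800, Central 0.539, South 0.534, North 0.480, Coastal 0.475, East 0.174.
The surplus seats go to West, Central, South.
North receives 7.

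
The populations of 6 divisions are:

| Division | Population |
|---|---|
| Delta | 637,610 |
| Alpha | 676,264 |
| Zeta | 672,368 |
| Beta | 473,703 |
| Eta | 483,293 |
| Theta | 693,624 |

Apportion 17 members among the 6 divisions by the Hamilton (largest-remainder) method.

Total 3636862; standard divisor 3636862/17 ≈ 213933.059.
Standard quotas: Delta 2.9804, Alpha 3.1611, Zeta 3.1429, Beta 2.2143, Eta 2.2591, Theta 3.2422.
Lower quotas: Delta 2, Alpha 3, Zeta 3, Beta 2, Eta 2, Theta 3 (sum 15, leaving 2 seats).
Remainders in descending order: Delta 0.9804, Eta 0.2591, Theta 0.2422, Beta 0.2143, Alpha 0.1611, Zeta 0.1429.
Largest remainders: Delta, Eta receive the extra seats.

Delta=3, Alpha=3, Zeta=3, Beta=2, Eta=3, Theta=3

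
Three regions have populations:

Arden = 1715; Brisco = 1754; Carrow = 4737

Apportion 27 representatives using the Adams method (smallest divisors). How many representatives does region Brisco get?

Standard divisor 8206/27 ≈ 303.926; standard quotas: Arden 5.643, Brisco 5.771, Carrow 15.586.
Rounding up gives 6, 6, 16 = 28 seats, so the divisor must be adjusted.
With modified divisor 330: modified quotas Arden 5.197, Brisco 5.315, Carrow 14.355.
Rounding up: Arden 6, Brisco 6, Carrow 15 (total 27).
Brisco receives 6.

6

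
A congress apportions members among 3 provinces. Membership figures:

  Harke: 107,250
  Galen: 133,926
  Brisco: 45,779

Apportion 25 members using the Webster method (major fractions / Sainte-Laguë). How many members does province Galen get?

Standard divisor 286955/25 ≈ 11478.2; standard quotas: Harke 9.344, Galen 11.668, Brisco 3.988.
Rounding to the nearest integer gives Harke 9, Galen 12, Brisco 4 — total 25, matching the house size, so no adjustment is needed.
Galen receives 12.

12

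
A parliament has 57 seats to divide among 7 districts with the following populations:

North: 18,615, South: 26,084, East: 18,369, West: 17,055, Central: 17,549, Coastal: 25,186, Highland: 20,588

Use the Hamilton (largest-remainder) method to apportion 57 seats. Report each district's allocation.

North 8, South 10, East 7, West 7, Central 7, Coastal 10, Highland 8

The standard divisor is 143446/57 ≈ 2516.596.
Standard quotas: North 7.3969, South 10.3648, East 7.2991, West 6.7770, Central 6.9733, Coastal 10.0080, Highland 8.1809.
Lower quotas: North 7, South 10, East 7, West 6, Central 6, Coastal 10, Highland 8 (sum 54, leaving 3 seats).
Remainders in descending order: Central 0.9733, West 0.7770, North 0.3969, South 0.3648, East 0.2991, Highland 0.1809, Coastal 0.0080.
Largest remainders: Central, West, North receive the extra seats.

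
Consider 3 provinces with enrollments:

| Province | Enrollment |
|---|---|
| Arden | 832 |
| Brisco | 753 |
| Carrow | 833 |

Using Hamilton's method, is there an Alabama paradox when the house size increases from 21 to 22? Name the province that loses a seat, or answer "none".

none

At 21 seats: Arden 7, Brisco 7, Carrow 7.
At 22 seats: Arden 7, Brisco 7, Carrow 8.
No province's allocation decreased.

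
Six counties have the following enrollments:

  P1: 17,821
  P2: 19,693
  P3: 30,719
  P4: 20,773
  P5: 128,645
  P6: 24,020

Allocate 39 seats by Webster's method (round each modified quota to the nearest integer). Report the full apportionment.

Standard divisor 241671/39 ≈ 6196.692; standard quotas: P1 2.876, P2 3.178, P3 4.957, P4 3.352, P5 20.760, P6 3.876.
Rounding to the nearest integer gives P1 3, P2 3, P3 5, P4 3, P5 21, P6 4 — total 39, matching the house size, so no adjustment is needed.

P1: 3, P2: 3, P3: 5, P4: 3, P5: 21, P6: 4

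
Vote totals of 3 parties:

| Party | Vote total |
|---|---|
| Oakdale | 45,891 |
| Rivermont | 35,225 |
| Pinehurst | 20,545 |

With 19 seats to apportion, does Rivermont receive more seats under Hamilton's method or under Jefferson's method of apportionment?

Hamilton: Oakdale 8, Rivermont 7, Pinehurst 4.
Jefferson: Oakdale 9, Rivermont 6, Pinehurst 4.
Rivermont gets 7 under Hamilton and 6 under Jefferson.

Hamilton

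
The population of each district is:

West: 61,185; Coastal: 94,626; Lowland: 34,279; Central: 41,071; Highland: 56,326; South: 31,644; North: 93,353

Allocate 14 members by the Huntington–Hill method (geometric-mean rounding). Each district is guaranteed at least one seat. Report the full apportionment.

With divisor 28179: modified quotas West 2.171, Coastal 3.358, Lowland 1.216, Central 1.458, Highland 1.999, South 1.123, North 3.313.
Geometric-mean thresholds: West √(2·3)=2.449, Coastal √(3·4)=3.464, Lowland √(1·2)=1.414, Central √(1·2)=1.414, Highland √(1·2)=1.414, South √(1·2)=1.414, North √(3·4)=3.464.
Each quota rounded against its threshold gives West 2, Coastal 3, Lowland 1, Central 2, Highland 2, South 1, North 3 (total 14).

West 2, Coastal 3, Lowland 1, Central 2, Highland 2, South 1, North 3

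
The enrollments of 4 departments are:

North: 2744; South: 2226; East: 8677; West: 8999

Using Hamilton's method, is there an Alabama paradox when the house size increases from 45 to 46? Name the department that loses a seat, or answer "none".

At 45 seats: North 6, South 4, East 17, West 18.
At 46 seats: North 6, South 4, East 18, West 18.
No department's allocation decreased.

none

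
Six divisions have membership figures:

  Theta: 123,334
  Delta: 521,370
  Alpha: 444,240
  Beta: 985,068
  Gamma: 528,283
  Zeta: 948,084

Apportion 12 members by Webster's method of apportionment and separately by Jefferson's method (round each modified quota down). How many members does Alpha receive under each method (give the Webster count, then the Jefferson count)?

Webster: Theta 0, Delta 2, Alpha 2, Beta 3, Gamma 2, Zeta 3.
Jefferson: Theta 0, Delta 2, Alpha 1, Beta 4, Gamma 2, Zeta 3.
Alpha gets 2 under Webster and 1 under Jefferson.

2 and 1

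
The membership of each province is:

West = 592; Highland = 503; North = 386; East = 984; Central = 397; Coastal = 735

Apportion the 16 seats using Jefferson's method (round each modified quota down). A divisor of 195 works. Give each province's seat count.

West: 3, Highland: 2, North: 1, East: 5, Central: 2, Coastal: 3

With modified divisor 195: modified quotas West 3.036, Highland 2.579, North 1.979, East 5.046, Central 2.036, Coastal 3.769.
Rounding down: West 3, Highland 2, North 1, East 5, Central 2, Coastal 3 (total 16).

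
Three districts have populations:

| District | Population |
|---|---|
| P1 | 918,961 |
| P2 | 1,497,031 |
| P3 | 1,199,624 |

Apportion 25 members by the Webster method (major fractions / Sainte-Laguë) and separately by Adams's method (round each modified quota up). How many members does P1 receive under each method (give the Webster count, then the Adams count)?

Webster: P1 6, P2 11, P3 8.
Adams: P1 7, P2 10, P3 8.
P1 gets 6 under Webster and 7 under Adams.

6 and 7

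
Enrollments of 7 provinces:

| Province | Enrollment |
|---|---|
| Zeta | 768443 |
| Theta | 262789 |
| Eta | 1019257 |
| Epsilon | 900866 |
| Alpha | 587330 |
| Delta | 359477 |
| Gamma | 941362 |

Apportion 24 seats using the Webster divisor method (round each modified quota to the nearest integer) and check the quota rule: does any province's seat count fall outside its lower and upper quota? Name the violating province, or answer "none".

Standard quotas: Zeta 3.811, Theta 1.303, Eta 5.055, Epsilon 4.468, Alpha 2.913, Delta 1.783, Gamma 4.668.
Webster allocation: Zeta 4, Theta 1, Eta 5, Epsilon 4, Alpha 3, Delta 2, Gamma 5.
Every allocation lies between the lower and upper quota.

none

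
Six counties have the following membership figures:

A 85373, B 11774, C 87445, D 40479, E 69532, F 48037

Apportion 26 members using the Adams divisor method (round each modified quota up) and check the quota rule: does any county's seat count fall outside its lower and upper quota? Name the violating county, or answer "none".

none

Standard quotas: A 6.478, B 0.893, C 6.635, D 3.072, E 5.276, F 3.645.
Adams allocation: A 6, B 1, C 7, D 3, E 5, F 4.
Every allocation lies between the lower and upper quota.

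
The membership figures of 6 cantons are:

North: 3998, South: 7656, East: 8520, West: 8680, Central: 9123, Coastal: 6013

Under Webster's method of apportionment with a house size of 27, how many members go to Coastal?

Standard divisor 43990/27 ≈ 1629.259; standard quotas: North 2.454, South 4.699, East 5.229, West 5.328, Central 5.599, Coastal 3.691.
Rounding to the nearest integer gives North 2, South 5, East 5, West 5, Central 6, Coastal 4 — total 27, matching the house size, so no adjustment is needed.
Coastal receives 4.

4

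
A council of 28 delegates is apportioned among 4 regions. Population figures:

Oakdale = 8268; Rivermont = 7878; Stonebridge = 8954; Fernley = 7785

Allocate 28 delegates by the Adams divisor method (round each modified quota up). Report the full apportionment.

Oakdale 7, Rivermont 7, Stonebridge 7, Fernley 7

Standard divisor 32885/28 ≈ 1174.464; standard quotas: Oakdale 7.040, Rivermont 6.708, Stonebridge 7.624, Fernley 6.629.
Rounding up gives 8, 7, 8, 7 = 30 seats, so the divisor must be adjusted.
With modified divisor 1290: modified quotas Oakdale 6.409, Rivermont 6.107, Stonebridge 6.941, Fernley 6.035.
Rounding up: Oakdale 7, Rivermont 7, Stonebridge 7, Fernley 7 (total 28).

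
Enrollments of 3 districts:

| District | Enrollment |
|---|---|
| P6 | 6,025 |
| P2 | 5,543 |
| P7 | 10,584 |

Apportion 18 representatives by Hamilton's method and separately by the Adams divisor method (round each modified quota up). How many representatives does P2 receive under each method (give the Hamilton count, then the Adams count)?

Hamilton: P6 5, P2 4, P7 9.
Adams: P6 5, P2 5, P7 8.
P2 gets 4 under Hamilton and 5 under Adams.

4 and 5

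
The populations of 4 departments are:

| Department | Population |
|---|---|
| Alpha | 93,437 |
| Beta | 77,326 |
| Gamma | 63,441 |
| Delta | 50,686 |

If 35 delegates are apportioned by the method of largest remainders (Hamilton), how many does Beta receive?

The standard divisor is 284890/35 ≈ 8139.714.
Standard quotas: Alpha 11.4791, Beta 9.4998, Gamma 7.7940, Delta 6.2270.
Lower quotas: Alpha 11, Beta 9, Gamma 7, Delta 6 (sum 33, leaving 2 seats).
Remainders in descending order: Gamma 0.7940, Beta 0.4998, Alpha 0.4791, Delta 0.2270.
The surplus seats go to Gamma, Beta.
Beta receives 10.

10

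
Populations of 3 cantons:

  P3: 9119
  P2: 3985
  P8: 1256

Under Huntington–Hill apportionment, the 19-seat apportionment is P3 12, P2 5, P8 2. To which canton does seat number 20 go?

Priority for the next seat is population ÷ (√(s·(s+1))).
Priorities: P3 730.104, P2 727.558, P8 512.760.
Highest priority: P3.

P3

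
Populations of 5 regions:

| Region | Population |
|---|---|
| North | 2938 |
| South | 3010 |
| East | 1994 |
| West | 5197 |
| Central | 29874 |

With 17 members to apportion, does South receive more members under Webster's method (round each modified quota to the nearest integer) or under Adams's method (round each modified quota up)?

Adams

Webster: North 1, South 1, East 1, West 2, Central 12.
Adams: North 1, South 2, East 1, West 2, Central 11.
South gets 1 under Webster and 2 under Adams.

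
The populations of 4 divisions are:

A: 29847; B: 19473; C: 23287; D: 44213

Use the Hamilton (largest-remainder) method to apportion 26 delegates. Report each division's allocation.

A 7, B 4, C 5, D 10

The standard divisor is 116820/26 ≈ 4493.077.
Standard quotas: A 6.6429, B 4.3340, C 5.1829, D 9.8402.
Lower quotas: A 6, B 4, C 5, D 9 (sum 24, leaving 2 seats).
Remainders in descending order: D 0.8402, A 0.6429, B 0.3340, C 0.1829.
The surplus seats go to D, A.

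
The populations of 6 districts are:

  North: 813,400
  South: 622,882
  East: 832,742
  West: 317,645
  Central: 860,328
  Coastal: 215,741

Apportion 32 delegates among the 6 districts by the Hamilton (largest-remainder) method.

The standard divisor is 3662738/32 ≈ 114460.562.
Standard quotas: North 7.1064, South 5.4419, East 7.2754, West 2.7751, Central 7.5164, Coastal 1.8849.
Lower quotas: North 7, South 5, East 7, West 2, Central 7, Coastal 1 (sum 29, leaving 3 seats).
Remainders in descending order: Coastal 0.8849, West 0.7751, Central 0.5164, South 0.4419, East 0.2754, North 0.1064.
The surplus seats go to Coastal, West, Central.

North 7; South 5; East 7; West 3; Central 8; Coastal 2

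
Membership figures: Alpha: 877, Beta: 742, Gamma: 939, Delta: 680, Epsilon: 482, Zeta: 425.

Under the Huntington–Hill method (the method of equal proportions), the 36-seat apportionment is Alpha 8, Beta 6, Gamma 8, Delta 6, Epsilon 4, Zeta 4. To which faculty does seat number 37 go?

Priority for the next seat is population ÷ (√(s·(s+1))).
Priorities: Alpha 103.355, Beta 114.493, Gamma 110.662, Delta 104.926, Epsilon 107.778, Zeta 95.033.
Highest priority: Beta.

Beta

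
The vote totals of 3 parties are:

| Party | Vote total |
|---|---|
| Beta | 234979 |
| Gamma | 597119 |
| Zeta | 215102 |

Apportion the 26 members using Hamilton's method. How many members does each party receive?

Beta 6, Gamma 15, Zeta 5

Standard divisor: 1047200 ÷ 26 ≈ 40276.923.
Standard quotas: Beta 5.8341, Gamma 14.8253, Zeta 5.3406.
Lower quotas: Beta 5, Gamma 14, Zeta 5 (sum 24, leaving 2 seats).
Remainders in descending order: Beta 0.8341, Gamma 0.8253, Zeta 0.3406.
The surplus seats go to Beta, Gamma.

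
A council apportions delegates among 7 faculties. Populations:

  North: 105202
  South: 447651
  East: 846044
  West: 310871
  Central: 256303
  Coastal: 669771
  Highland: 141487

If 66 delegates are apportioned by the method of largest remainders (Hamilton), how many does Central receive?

The standard divisor is 2777329/66 ≈ 42080.742.
Standard quotas: North 2.5000, South 10.6379, East 20.1053, West 7.3875, Central 6.0907, Coastal 15.9163, Highland 3.3623.
Lower quotas: North 2, South 10, East 20, West 7, Central 6, Coastal 15, Highland 3 (sum 63, leaving 3 seats).
Remainders in descending order: Coastal 0.9163, South 0.6379, North 0.5000, West 0.3875, Highland 0.3623, East 0.1053, Central 0.0907.
The surplus seats go to Coastal, South, North.
Central receives 6.

6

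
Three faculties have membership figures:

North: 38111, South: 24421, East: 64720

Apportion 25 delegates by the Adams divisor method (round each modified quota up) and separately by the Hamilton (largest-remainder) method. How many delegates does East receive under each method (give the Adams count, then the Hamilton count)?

12 and 13

Adams: North 8, South 5, East 12.
Hamilton: North 7, South 5, East 13.
East gets 12 under Adams and 13 under Hamilton.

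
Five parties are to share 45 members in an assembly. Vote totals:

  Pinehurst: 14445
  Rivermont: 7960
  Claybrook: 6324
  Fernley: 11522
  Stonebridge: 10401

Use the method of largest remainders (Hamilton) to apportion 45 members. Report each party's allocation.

The standard divisor is 50652/45 ≈ 1125.6.
Standard quotas: Pinehurst 12.8332, Rivermont 7.0718, Claybrook 5.6183, Fernley 10.2363, Stonebridge 9.2404.
Lower quotas: Pinehurst 12, Rivermont 7, Claybrook 5, Fernley 10, Stonebridge 9 (sum 43, leaving 2 seats).
Remainders in descending order: Pinehurst 0.8332, Claybrook 0.6183, Stonebridge 0.2404, Fernley 0.2363, Rivermont 0.0718.
The surplus seats go to Pinehurst, Claybrook.

Pinehurst 13; Rivermont 7; Claybrook 6; Fernley 10; Stonebridge 9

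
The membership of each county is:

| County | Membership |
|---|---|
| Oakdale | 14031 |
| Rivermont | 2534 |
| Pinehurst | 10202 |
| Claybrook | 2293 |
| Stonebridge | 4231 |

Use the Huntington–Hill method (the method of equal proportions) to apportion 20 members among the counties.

With divisor 1690: modified quotas Oakdale 8.302, Rivermont 1.499, Pinehurst 6.037, Claybrook 1.357, Stonebridge 2.504.
Geometric-mean thresholds: Oakdale √(8·9)=8.485, Rivermont √(1·2)=1.414, Pinehurst √(6·7)=6.481, Claybrook √(1·2)=1.414, Stonebridge √(2·3)=2.449.
Each quota rounded against its threshold gives Oakdale 8, Rivermont 2, Pinehurst 6, Claybrook 1, Stonebridge 3 (total 20).

Oakdale: 8, Rivermont: 2, Pinehurst: 6, Claybrook: 1, Stonebridge: 3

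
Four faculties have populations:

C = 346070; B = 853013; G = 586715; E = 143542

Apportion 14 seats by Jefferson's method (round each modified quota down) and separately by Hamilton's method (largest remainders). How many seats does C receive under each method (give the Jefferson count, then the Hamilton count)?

Jefferson: C 2, B 7, G 4, E 1.
Hamilton: C 3, B 6, G 4, E 1.
C gets 2 under Jefferson and 3 under Hamilton.

2 and 3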